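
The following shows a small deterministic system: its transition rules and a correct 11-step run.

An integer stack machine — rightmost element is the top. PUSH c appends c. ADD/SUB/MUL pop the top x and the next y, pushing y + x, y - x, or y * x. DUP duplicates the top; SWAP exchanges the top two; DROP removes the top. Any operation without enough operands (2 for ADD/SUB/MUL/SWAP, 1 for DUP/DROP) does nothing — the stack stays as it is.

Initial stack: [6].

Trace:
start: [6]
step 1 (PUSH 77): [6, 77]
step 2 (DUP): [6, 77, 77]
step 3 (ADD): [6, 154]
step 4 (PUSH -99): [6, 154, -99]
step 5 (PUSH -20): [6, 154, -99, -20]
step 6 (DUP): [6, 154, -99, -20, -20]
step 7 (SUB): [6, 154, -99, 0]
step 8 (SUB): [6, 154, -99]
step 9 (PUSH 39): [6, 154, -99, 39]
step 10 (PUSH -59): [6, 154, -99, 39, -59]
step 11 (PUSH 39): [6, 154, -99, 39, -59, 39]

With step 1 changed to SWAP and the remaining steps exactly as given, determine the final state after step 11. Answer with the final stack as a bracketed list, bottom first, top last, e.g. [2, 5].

(re-executing from step 1 with the substitution; state before step 1: [6])
step 1 (SWAP): [6]
step 2 (DUP): [6, 6]
step 3 (ADD): [12]
step 4 (PUSH -99): [12, -99]
step 5 (PUSH -20): [12, -99, -20]
step 6 (DUP): [12, -99, -20, -20]
step 7 (SUB): [12, -99, 0]
step 8 (SUB): [12, -99]
step 9 (PUSH 39): [12, -99, 39]
step 10 (PUSH -59): [12, -99, 39, -59]
step 11 (PUSH 39): [12, -99, 39, -59, 39]

[12, -99, 39, -59, 39]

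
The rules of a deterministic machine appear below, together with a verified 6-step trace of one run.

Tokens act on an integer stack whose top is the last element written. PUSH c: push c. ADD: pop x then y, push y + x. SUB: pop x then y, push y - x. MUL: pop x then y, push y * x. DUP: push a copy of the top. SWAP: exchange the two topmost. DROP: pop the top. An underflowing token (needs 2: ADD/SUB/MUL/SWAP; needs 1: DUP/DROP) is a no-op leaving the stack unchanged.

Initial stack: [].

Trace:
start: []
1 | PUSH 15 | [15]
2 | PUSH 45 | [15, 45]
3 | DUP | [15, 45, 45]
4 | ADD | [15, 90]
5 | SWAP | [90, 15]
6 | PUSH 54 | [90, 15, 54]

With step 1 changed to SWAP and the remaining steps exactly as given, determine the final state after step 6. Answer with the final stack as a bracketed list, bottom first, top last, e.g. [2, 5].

[90, 54]

(re-executing from step 1 with the substitution; state before step 1: [])
1 | SWAP | []
2 | PUSH 45 | [45]
3 | DUP | [45, 45]
4 | ADD | [90]
5 | SWAP | [90]
6 | PUSH 54 | [90, 54]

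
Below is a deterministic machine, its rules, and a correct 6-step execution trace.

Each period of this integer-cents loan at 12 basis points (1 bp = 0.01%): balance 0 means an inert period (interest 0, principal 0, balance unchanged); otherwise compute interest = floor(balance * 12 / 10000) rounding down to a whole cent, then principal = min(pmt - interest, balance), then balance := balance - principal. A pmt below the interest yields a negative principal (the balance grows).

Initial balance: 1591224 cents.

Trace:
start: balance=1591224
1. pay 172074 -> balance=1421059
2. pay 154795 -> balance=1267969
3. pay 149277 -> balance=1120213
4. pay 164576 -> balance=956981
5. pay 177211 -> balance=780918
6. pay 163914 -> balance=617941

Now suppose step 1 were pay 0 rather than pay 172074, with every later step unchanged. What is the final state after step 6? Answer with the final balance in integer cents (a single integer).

(re-executing from step 1 with the substitution; state before step 1: balance=1591224)
1. pay 0 -> balance=1593133
2. pay 154795 -> balance=1440249
3. pay 149277 -> balance=1292700
4. pay 164576 -> balance=1129675
5. pay 177211 -> balance=953819
6. pay 163914 -> balance=791049

791049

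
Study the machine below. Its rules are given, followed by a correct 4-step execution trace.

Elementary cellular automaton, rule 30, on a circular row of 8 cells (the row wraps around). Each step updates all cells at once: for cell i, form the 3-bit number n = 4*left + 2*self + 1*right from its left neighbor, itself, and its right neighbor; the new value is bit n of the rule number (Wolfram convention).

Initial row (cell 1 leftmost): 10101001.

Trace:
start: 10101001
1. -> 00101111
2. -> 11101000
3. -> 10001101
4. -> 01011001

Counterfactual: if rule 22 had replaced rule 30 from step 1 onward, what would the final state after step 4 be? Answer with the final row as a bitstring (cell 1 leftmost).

(re-executing steps 1..4 under rule 22; state before step 1: 10101001)
1. -> 00101110
2. -> 01100001
3. -> 00010011
4. -> 10111100

10111100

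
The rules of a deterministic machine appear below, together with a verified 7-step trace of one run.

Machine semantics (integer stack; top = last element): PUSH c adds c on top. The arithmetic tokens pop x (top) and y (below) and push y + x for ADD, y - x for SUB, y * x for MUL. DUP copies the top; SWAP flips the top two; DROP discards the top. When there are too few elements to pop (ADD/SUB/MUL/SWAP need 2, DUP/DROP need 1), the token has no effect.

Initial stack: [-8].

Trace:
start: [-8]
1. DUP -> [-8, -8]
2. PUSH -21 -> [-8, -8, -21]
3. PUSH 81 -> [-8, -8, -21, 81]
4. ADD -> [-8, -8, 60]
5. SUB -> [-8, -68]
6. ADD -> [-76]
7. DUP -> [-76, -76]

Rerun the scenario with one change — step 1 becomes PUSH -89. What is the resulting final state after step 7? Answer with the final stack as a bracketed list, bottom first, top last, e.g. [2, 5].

(re-executing from step 1 with the substitution; state before step 1: [-8])
1. PUSH -89 -> [-8, -89]
2. PUSH -21 -> [-8, -89, -21]
3. PUSH 81 -> [-8, -89, -21, 81]
4. ADD -> [-8, -89, 60]
5. SUB -> [-8, -149]
6. ADD -> [-157]
7. DUP -> [-157, -157]

[-157, -157]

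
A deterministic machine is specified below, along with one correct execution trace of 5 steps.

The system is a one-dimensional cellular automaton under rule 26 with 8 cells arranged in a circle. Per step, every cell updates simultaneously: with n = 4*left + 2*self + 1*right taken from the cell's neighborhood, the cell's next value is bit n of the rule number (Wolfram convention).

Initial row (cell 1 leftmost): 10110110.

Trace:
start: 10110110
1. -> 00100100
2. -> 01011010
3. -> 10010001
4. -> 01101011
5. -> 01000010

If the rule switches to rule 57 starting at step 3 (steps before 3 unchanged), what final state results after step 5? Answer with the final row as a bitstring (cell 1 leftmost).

(re-executing steps 3..5 under rule 57; state before step 3: 01011010)
3. -> 00110101
4. -> 10101010
5. -> 01010101

01010101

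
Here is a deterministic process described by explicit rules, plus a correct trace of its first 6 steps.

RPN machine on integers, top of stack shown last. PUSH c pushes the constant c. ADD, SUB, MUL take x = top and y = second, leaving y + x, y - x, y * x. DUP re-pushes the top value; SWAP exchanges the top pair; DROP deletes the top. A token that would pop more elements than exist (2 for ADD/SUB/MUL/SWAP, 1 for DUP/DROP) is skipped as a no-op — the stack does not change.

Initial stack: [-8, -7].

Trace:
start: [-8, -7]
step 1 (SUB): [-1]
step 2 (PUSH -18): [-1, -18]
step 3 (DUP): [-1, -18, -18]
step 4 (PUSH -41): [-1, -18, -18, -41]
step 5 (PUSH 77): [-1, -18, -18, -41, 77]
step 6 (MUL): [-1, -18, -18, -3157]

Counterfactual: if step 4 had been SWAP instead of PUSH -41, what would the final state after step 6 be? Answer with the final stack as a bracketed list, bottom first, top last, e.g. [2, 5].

[-1, -18, -1386]

(re-executing from step 4 with the substitution; state before step 4: [-1, -18, -18])
step 4 (SWAP): [-1, -18, -18]
step 5 (PUSH 77): [-1, -18, -18, 77]
step 6 (MUL): [-1, -18, -1386]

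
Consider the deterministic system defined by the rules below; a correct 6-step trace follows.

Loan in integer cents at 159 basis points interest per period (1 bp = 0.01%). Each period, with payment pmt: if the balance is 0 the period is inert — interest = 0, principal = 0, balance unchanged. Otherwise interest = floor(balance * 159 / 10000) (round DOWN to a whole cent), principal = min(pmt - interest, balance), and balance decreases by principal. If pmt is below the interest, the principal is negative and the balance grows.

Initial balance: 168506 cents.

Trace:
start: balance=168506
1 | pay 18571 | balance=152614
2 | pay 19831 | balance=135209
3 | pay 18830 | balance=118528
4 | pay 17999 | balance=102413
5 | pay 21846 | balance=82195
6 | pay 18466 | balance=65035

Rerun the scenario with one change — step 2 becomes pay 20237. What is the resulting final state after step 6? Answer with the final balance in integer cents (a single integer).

(re-executing from step 2 with the substitution; state before step 2: balance=152614)
2 | pay 20237 | balance=134803
3 | pay 18830 | balance=118116
4 | pay 17999 | balance=101995
5 | pay 21846 | balance=81770
6 | pay 18466 | balance=64604

64604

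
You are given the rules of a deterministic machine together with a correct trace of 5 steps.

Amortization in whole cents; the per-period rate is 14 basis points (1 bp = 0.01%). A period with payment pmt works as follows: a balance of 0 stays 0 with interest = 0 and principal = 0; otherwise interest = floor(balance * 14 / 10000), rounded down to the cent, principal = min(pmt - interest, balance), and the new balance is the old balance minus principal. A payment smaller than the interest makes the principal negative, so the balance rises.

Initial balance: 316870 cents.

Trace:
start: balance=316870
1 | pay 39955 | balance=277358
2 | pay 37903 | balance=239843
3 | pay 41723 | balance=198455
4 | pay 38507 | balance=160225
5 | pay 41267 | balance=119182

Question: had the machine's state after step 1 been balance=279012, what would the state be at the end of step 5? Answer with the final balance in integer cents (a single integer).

120846

state after step 1 := balance=279012
2 | pay 37903 | balance=241499
3 | pay 41723 | balance=200114
4 | pay 38507 | balance=161887
5 | pay 41267 | balance=120846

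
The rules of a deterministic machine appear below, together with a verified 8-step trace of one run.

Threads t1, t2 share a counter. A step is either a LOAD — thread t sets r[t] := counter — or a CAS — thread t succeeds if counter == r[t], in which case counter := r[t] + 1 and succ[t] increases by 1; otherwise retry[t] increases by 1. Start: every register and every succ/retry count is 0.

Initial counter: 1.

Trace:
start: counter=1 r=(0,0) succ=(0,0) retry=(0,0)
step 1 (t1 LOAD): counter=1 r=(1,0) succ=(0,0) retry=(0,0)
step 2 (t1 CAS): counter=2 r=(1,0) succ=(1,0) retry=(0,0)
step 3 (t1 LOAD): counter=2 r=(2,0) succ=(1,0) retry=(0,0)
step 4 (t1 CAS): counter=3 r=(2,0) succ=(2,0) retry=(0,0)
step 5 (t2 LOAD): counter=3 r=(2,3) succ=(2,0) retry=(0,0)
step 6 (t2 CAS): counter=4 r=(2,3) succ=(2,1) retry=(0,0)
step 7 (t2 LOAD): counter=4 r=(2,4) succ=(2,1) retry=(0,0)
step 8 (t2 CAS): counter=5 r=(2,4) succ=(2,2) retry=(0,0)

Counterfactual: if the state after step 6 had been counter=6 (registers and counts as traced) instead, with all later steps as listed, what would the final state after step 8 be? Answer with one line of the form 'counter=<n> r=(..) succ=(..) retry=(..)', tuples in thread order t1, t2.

state after step 6 := counter=6 r=(2,3) succ=(2,1) retry=(0,0)
step 7 (t2 LOAD): counter=6 r=(2,6) succ=(2,1) retry=(0,0)
step 8 (t2 CAS): counter=7 r=(2,6) succ=(2,2) retry=(0,0)

counter=7 r=(2,6) succ=(2,2) retry=(0,0)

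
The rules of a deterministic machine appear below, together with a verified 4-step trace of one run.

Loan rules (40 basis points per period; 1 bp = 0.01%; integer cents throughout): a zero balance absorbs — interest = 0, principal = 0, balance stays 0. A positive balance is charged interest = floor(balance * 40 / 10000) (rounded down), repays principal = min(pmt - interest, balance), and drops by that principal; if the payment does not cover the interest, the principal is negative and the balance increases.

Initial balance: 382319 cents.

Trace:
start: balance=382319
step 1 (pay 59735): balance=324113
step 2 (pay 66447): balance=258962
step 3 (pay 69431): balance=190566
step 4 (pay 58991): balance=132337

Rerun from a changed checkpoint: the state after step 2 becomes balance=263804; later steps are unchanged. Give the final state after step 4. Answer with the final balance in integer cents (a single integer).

state after step 2 := balance=263804
step 3 (pay 69431): balance=195428
step 4 (pay 58991): balance=137218

137218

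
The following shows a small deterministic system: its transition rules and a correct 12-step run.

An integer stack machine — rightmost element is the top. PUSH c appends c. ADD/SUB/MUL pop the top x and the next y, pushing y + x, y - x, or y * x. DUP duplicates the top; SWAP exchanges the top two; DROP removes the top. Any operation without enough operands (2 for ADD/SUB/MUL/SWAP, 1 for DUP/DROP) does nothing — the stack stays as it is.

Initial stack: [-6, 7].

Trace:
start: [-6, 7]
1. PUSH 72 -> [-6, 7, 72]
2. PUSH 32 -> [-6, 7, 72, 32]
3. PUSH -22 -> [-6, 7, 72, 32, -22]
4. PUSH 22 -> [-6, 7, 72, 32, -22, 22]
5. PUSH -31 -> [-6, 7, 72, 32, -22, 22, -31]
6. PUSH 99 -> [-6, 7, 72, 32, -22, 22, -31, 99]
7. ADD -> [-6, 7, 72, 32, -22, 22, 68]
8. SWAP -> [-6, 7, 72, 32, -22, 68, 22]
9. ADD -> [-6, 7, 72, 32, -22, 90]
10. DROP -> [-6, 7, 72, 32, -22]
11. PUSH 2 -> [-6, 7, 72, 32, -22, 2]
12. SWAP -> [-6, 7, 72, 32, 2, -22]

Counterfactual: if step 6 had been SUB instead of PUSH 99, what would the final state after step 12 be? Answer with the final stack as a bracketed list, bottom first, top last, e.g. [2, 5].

[-6, 7, 2, 72]

(re-executing from step 6 with the substitution; state before step 6: [-6, 7, 72, 32, -22, 22, -31])
6. SUB -> [-6, 7, 72, 32, -22, 53]
7. ADD -> [-6, 7, 72, 32, 31]
8. SWAP -> [-6, 7, 72, 31, 32]
9. ADD -> [-6, 7, 72, 63]
10. DROP -> [-6, 7, 72]
11. PUSH 2 -> [-6, 7, 72, 2]
12. SWAP -> [-6, 7, 2, 72]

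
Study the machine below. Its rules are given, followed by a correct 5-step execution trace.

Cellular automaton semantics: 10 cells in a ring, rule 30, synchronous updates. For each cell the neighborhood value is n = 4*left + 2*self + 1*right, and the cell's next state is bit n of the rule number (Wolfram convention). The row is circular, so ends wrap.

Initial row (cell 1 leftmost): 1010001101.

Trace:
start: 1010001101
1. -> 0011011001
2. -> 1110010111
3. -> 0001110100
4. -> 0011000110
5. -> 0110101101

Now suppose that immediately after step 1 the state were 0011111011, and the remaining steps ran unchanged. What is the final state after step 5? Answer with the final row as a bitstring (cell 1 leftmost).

state after step 1 := 0011111011
2. -> 1110000010
3. -> 1001000110
4. -> 1111101100
5. -> 1000001011

1000001011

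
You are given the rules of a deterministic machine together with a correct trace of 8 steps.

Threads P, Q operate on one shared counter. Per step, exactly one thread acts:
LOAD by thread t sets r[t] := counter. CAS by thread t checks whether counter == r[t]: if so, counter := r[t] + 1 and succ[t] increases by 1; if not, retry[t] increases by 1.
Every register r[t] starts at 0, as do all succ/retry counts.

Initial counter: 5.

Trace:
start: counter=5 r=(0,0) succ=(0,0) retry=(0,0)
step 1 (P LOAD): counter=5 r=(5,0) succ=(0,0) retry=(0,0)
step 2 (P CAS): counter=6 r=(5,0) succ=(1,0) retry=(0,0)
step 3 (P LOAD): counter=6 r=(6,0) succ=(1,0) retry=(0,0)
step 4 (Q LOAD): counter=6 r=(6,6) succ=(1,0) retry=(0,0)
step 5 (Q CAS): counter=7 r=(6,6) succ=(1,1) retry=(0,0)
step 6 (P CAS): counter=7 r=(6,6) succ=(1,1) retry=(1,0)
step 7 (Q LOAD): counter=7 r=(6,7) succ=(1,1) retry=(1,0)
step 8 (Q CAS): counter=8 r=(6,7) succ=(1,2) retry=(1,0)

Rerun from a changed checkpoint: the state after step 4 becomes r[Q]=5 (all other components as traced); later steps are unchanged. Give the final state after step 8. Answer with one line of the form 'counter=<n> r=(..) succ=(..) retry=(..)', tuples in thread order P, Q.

counter=8 r=(6,7) succ=(2,1) retry=(0,1)

state after step 4 := counter=6 r=(6,5) succ=(1,0) retry=(0,0)
step 5 (Q CAS): counter=6 r=(6,5) succ=(1,0) retry=(0,1)
step 6 (P CAS): counter=7 r=(6,5) succ=(2,0) retry=(0,1)
step 7 (Q LOAD): counter=7 r=(6,7) succ=(2,0) retry=(0,1)
step 8 (Q CAS): counter=8 r=(6,7) succ=(2,1) retry=(0,1)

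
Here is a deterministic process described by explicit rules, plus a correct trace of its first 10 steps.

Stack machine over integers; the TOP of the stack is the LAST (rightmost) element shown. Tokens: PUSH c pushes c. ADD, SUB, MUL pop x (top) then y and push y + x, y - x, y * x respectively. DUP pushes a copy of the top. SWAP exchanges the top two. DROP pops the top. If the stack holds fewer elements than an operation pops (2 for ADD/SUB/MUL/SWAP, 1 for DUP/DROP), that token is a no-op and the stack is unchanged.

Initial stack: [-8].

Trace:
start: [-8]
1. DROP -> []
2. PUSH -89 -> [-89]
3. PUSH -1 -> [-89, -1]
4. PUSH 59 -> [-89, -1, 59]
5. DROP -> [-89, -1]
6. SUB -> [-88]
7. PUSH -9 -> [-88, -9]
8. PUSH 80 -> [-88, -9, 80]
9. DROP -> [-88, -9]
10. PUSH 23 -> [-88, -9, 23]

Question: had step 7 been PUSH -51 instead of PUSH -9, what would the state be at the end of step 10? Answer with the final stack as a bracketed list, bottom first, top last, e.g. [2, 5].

(re-executing from step 7 with the substitution; state before step 7: [-88])
7. PUSH -51 -> [-88, -51]
8. PUSH 80 -> [-88, -51, 80]
9. DROP -> [-88, -51]
10. PUSH 23 -> [-88, -51, 23]

[-88, -51, 23]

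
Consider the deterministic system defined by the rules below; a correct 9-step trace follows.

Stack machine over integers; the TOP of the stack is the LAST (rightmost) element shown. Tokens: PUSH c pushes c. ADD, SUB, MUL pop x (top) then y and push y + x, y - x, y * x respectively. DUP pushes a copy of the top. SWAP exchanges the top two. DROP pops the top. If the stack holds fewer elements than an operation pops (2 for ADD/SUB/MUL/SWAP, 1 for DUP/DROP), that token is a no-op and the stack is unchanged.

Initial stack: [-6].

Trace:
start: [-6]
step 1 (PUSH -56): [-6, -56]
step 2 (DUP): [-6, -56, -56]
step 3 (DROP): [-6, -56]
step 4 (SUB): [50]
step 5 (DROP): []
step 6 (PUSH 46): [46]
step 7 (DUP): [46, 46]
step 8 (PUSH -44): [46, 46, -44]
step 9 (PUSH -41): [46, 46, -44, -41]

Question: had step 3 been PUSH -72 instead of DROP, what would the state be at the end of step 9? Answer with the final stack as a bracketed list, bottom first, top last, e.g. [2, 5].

(re-executing from step 3 with the substitution; state before step 3: [-6, -56, -56])
step 3 (PUSH -72): [-6, -56, -56, -72]
step 4 (SUB): [-6, -56, 16]
step 5 (DROP): [-6, -56]
step 6 (PUSH 46): [-6, -56, 46]
step 7 (DUP): [-6, -56, 46, 46]
step 8 (PUSH -44): [-6, -56, 46, 46, -44]
step 9 (PUSH -41): [-6, -56, 46, 46, -44, -41]

[-6, -56, 46, 46, -44, -41]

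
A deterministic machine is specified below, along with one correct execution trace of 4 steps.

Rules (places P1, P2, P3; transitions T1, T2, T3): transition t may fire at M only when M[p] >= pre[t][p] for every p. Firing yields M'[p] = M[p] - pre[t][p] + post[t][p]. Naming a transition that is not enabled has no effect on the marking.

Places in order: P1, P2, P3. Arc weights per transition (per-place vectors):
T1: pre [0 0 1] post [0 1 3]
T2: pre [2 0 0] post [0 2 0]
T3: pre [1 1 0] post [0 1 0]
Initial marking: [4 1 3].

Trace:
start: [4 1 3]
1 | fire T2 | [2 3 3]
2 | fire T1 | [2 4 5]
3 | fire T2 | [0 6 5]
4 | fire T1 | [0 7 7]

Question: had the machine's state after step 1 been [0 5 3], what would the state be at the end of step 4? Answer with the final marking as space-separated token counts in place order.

0 7 7

state after step 1 := [0 5 3]
2 | fire T1 | [0 6 5]
3 | fire T2 | [0 6 5]
4 | fire T1 | [0 7 7]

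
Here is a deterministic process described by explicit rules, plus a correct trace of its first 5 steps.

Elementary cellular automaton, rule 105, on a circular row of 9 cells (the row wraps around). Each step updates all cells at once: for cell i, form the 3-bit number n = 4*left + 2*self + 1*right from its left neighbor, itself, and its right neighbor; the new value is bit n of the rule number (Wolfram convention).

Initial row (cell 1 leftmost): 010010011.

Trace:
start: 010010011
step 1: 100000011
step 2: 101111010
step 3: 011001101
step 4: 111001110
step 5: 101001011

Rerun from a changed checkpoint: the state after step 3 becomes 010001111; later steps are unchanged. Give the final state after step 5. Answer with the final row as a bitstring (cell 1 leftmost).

state after step 3 := 010001111
step 4: 100101001
step 5: 100010001

100010001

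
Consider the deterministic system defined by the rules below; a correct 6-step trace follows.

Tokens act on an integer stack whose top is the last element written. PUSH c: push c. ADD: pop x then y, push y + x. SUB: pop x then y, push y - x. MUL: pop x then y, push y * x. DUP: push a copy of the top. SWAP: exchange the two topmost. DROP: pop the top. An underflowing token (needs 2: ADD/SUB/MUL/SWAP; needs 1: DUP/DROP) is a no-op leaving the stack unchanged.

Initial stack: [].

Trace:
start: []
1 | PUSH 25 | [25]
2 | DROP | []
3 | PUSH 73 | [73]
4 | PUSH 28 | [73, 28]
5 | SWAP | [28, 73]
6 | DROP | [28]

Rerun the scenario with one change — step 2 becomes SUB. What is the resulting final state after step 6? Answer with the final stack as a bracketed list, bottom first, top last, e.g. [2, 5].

[25, 28]

(re-executing from step 2 with the substitution; state before step 2: [25])
2 | SUB | [25]
3 | PUSH 73 | [25, 73]
4 | PUSH 28 | [25, 73, 28]
5 | SWAP | [25, 28, 73]
6 | DROP | [25, 28]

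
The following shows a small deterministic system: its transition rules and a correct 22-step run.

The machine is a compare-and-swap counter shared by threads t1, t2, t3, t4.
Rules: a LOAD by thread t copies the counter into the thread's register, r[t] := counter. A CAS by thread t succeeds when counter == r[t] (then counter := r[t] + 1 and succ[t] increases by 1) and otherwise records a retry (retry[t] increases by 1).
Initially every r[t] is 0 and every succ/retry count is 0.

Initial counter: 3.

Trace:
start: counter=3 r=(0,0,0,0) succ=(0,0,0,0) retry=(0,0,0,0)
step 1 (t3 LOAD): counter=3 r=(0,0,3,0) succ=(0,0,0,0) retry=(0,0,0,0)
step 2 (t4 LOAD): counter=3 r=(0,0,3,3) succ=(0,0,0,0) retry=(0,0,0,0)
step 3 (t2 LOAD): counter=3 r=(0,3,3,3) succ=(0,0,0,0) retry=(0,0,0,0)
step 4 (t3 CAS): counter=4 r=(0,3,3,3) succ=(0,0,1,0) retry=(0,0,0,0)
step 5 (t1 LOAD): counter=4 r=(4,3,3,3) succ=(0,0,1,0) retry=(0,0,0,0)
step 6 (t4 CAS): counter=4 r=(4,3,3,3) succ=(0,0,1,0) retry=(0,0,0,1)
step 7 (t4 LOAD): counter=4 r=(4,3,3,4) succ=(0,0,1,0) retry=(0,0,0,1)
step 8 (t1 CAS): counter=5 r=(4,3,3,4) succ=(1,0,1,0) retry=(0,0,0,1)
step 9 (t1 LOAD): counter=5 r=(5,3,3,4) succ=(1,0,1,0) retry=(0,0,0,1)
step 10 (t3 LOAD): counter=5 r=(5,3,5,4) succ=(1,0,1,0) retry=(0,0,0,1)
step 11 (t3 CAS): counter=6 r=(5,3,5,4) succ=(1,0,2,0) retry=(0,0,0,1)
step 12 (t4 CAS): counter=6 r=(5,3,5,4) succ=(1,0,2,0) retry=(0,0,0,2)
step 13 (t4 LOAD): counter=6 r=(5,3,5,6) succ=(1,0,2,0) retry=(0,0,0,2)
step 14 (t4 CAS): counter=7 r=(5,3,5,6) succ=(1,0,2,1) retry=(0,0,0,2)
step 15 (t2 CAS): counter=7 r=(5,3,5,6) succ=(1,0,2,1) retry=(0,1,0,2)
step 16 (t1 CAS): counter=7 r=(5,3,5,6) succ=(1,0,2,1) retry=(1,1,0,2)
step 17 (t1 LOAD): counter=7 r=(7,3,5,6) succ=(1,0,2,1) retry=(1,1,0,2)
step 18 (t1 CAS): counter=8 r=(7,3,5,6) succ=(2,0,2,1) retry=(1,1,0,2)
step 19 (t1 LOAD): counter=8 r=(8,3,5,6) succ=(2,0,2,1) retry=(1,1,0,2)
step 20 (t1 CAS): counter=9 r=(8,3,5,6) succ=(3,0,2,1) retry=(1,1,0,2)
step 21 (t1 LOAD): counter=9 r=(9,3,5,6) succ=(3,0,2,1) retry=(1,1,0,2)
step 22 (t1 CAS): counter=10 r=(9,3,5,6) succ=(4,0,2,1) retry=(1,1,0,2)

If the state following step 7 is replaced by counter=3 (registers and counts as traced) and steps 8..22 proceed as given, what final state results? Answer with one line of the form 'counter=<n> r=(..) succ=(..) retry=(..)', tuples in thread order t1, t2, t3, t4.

counter=9 r=(8,3,3,5) succ=(3,0,2,2) retry=(2,1,0,1)

state after step 7 := counter=3 r=(4,3,3,4) succ=(0,0,1,0) retry=(0,0,0,1)
step 8 (t1 CAS): counter=3 r=(4,3,3,4) succ=(0,0,1,0) retry=(1,0,0,1)
step 9 (t1 LOAD): counter=3 r=(3,3,3,4) succ=(0,0,1,0) retry=(1,0,0,1)
step 10 (t3 LOAD): counter=3 r=(3,3,3,4) succ=(0,0,1,0) retry=(1,0,0,1)
step 11 (t3 CAS): counter=4 r=(3,3,3,4) succ=(0,0,2,0) retry=(1,0,0,1)
step 12 (t4 CAS): counter=5 r=(3,3,3,4) succ=(0,0,2,1) retry=(1,0,0,1)
step 13 (t4 LOAD): counter=5 r=(3,3,3,5) succ=(0,0,2,1) retry=(1,0,0,1)
step 14 (t4 CAS): counter=6 r=(3,3,3,5) succ=(0,0,2,2) retry=(1,0,0,1)
step 15 (t2 CAS): counter=6 r=(3,3,3,5) succ=(0,0,2,2) retry=(1,1,0,1)
step 16 (t1 CAS): counter=6 r=(3,3,3,5) succ=(0,0,2,2) retry=(2,1,0,1)
step 17 (t1 LOAD): counter=6 r=(6,3,3,5) succ=(0,0,2,2) retry=(2,1,0,1)
step 18 (t1 CAS): counter=7 r=(6,3,3,5) succ=(1,0,2,2) retry=(2,1,0,1)
step 19 (t1 LOAD): counter=7 r=(7,3,3,5) succ=(1,0,2,2) retry=(2,1,0,1)
step 20 (t1 CAS): counter=8 r=(7,3,3,5) succ=(2,0,2,2) retry=(2,1,0,1)
step 21 (t1 LOAD): counter=8 r=(8,3,3,5) succ=(2,0,2,2) retry=(2,1,0,1)
step 22 (t1 CAS): counter=9 r=(8,3,3,5) succ=(3,0,2,2) retry=(2,1,0,1)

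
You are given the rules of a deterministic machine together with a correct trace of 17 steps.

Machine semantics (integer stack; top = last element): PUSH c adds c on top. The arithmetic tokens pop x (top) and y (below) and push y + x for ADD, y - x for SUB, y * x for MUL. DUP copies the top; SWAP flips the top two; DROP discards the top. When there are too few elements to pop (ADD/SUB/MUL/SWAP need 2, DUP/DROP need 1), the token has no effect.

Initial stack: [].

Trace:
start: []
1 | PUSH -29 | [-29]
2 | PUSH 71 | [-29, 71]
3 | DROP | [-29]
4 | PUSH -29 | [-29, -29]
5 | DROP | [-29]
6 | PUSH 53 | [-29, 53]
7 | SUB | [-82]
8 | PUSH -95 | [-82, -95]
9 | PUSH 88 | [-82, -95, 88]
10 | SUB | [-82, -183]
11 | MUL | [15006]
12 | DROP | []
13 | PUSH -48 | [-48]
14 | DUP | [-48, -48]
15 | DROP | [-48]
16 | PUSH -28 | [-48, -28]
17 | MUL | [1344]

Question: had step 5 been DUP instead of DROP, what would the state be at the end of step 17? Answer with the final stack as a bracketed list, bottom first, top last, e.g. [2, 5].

[-29, -29, 1344]

(re-executing from step 5 with the substitution; state before step 5: [-29, -29])
5 | DUP | [-29, -29, -29]
6 | PUSH 53 | [-29, -29, -29, 53]
7 | SUB | [-29, -29, -82]
8 | PUSH -95 | [-29, -29, -82, -95]
9 | PUSH 88 | [-29, -29, -82, -95, 88]
10 | SUB | [-29, -29, -82, -183]
11 | MUL | [-29, -29, 15006]
12 | DROP | [-29, -29]
13 | PUSH -48 | [-29, -29, -48]
14 | DUP | [-29, -29, -48, -48]
15 | DROP | [-29, -29, -48]
16 | PUSH -28 | [-29, -29, -48, -28]
17 | MUL | [-29, -29, 1344]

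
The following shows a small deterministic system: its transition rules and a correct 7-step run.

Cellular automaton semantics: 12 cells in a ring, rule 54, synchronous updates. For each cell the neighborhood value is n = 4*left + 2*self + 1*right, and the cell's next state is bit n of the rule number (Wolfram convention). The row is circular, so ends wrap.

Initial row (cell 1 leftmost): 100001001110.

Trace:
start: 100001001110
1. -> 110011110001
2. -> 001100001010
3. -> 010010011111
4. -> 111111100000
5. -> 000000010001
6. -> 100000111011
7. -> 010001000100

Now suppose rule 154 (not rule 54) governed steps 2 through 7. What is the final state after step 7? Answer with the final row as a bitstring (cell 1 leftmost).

(re-executing steps 2..7 under rule 154; state before step 2: 110011110001)
2. -> 101111101011
3. -> 001111000011
4. -> 111110100110
5. -> 111100011100
6. -> 111010111011
7. -> 110000110011

110000110011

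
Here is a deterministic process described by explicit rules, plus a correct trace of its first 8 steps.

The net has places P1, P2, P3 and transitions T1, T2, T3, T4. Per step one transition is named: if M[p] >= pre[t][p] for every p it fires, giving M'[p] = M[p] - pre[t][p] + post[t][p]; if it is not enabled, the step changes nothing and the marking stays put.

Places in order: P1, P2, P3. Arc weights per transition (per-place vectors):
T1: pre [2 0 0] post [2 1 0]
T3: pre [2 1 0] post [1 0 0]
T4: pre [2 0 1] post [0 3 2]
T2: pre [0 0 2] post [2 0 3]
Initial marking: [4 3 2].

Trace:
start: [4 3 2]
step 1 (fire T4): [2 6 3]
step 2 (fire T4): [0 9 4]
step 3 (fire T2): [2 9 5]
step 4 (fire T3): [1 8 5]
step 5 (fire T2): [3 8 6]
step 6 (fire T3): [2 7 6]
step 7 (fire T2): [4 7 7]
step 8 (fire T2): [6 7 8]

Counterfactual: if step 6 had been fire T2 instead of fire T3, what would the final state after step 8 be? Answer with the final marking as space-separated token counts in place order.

9 8 9

(re-executing from step 6 with the substitution; state before step 6: [3 8 6])
step 6 (fire T2): [5 8 7]
step 7 (fire T2): [7 8 8]
step 8 (fire T2): [9 8 9]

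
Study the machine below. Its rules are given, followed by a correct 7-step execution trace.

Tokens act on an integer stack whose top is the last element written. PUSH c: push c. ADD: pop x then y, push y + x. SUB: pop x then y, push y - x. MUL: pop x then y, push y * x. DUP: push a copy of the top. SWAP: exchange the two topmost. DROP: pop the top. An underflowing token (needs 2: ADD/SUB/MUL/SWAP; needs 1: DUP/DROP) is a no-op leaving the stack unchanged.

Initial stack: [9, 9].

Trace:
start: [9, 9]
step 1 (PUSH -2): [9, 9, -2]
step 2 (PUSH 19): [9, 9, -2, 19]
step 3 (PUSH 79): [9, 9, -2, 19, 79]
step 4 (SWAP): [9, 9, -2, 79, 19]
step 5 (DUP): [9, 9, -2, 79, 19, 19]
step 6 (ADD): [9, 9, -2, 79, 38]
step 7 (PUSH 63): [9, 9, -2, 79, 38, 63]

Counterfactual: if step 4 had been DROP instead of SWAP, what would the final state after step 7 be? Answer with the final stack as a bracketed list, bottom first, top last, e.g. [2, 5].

[9, 9, -2, 38, 63]

(re-executing from step 4 with the substitution; state before step 4: [9, 9, -2, 19, 79])
step 4 (DROP): [9, 9, -2, 19]
step 5 (DUP): [9, 9, -2, 19, 19]
step 6 (ADD): [9, 9, -2, 38]
step 7 (PUSH 63): [9, 9, -2, 38, 63]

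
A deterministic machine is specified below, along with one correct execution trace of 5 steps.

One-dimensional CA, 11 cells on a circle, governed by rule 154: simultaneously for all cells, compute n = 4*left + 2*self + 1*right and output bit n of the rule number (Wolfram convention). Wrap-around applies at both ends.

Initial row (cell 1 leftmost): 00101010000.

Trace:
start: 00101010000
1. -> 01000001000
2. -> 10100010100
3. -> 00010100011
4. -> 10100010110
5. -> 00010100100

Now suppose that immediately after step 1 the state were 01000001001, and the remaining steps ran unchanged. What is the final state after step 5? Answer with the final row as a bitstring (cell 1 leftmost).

00000110100

state after step 1 := 01000001001
2. -> 00100010110
3. -> 01010100101
4. -> 00000011000
5. -> 00000110100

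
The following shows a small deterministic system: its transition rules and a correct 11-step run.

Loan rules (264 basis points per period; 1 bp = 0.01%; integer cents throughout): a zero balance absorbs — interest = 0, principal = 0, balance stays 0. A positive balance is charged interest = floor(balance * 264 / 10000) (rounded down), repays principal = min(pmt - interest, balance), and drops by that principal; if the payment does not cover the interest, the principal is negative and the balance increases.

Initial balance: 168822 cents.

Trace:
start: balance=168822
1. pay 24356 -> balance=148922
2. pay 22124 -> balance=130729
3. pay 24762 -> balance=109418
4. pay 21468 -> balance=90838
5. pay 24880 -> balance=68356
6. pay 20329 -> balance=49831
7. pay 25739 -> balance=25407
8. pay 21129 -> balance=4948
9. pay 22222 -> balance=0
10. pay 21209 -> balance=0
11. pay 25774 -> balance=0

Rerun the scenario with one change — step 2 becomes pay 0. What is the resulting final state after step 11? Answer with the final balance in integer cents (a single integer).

0

(re-executing from step 2 with the substitution; state before step 2: balance=148922)
2. pay 0 -> balance=152853
3. pay 24762 -> balance=132126
4. pay 21468 -> balance=114146
5. pay 24880 -> balance=92279
6. pay 20329 -> balance=74386
7. pay 25739 -> balance=50610
8. pay 21129 -> balance=30817
9. pay 22222 -> balance=9408
10. pay 21209 -> balance=0
11. pay 25774 -> balance=0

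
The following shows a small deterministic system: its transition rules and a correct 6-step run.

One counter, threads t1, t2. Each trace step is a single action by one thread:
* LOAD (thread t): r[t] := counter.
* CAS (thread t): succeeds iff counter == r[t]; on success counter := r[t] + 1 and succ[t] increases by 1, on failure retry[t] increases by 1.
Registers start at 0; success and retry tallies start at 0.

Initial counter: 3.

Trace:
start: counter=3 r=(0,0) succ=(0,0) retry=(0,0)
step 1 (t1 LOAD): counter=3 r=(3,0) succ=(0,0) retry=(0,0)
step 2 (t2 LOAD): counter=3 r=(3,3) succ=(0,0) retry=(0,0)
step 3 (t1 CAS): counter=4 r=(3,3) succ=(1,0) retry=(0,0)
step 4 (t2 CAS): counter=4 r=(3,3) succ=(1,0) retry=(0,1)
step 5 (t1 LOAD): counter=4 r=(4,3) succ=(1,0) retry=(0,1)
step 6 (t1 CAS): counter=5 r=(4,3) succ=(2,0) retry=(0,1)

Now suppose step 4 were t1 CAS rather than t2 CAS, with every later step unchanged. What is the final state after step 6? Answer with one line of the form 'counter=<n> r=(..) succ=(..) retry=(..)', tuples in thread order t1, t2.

(re-executing from step 4 with the substitution; state before step 4: counter=4 r=(3,3) succ=(1,0) retry=(0,0))
step 4 (t1 CAS): counter=4 r=(3,3) succ=(1,0) retry=(1,0)
step 5 (t1 LOAD): counter=4 r=(4,3) succ=(1,0) retry=(1,0)
step 6 (t1 CAS): counter=5 r=(4,3) succ=(2,0) retry=(1,0)

counter=5 r=(4,3) succ=(2,0) retry=(1,0)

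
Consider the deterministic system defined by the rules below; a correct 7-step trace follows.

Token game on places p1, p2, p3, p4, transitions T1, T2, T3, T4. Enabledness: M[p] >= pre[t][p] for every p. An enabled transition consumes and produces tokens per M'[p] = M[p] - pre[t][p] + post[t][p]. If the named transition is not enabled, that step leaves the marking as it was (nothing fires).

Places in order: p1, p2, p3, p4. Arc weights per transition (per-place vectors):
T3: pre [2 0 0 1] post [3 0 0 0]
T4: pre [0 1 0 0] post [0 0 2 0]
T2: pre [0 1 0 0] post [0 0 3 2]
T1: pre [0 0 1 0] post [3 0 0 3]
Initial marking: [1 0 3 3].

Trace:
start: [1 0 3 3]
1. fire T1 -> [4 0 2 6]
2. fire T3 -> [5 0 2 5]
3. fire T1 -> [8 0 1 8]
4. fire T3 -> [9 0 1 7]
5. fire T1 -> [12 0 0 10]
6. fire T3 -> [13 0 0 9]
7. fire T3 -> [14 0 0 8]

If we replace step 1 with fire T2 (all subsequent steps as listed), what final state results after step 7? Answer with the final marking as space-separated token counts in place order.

(re-executing from step 1 with the substitution; state before step 1: [1 0 3 3])
1. fire T2 -> [1 0 3 3]
2. fire T3 -> [1 0 3 3]
3. fire T1 -> [4 0 2 6]
4. fire T3 -> [5 0 2 5]
5. fire T1 -> [8 0 1 8]
6. fire T3 -> [9 0 1 7]
7. fire T3 -> [10 0 1 6]

10 0 1 6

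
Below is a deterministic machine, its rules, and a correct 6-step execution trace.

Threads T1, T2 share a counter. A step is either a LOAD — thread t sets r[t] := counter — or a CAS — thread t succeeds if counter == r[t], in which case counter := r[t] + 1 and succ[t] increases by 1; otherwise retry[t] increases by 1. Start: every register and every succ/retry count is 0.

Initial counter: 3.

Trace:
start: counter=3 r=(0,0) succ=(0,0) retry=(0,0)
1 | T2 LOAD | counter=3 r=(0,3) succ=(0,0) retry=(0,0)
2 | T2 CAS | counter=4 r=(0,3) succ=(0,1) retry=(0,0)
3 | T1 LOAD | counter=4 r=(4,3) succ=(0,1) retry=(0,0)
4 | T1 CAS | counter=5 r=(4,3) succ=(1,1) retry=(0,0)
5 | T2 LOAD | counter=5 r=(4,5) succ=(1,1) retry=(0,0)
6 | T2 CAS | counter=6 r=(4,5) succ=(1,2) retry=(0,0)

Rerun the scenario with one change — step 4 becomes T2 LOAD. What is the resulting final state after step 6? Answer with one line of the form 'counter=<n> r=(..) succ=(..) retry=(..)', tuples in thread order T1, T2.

(re-executing from step 4 with the substitution; state before step 4: counter=4 r=(4,3) succ=(0,1) retry=(0,0))
4 | T2 LOAD | counter=4 r=(4,4) succ=(0,1) retry=(0,0)
5 | T2 LOAD | counter=4 r=(4,4) succ=(0,1) retry=(0,0)
6 | T2 CAS | counter=5 r=(4,4) succ=(0,2) retry=(0,0)

counter=5 r=(4,4) succ=(0,2) retry=(0,0)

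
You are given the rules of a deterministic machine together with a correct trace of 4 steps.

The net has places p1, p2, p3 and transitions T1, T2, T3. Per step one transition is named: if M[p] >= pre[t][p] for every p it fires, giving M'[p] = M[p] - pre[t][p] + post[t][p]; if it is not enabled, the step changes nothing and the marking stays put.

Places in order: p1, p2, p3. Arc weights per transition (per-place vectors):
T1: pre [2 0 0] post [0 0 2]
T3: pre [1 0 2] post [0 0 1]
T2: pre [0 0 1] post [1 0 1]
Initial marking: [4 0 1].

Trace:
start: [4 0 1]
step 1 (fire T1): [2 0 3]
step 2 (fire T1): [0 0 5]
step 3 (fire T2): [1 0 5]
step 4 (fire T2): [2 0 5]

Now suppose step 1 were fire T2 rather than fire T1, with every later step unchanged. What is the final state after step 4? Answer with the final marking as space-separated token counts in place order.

5 0 3

(re-executing from step 1 with the substitution; state before step 1: [4 0 1])
step 1 (fire T2): [5 0 1]
step 2 (fire T1): [3 0 3]
step 3 (fire T2): [4 0 3]
step 4 (fire T2): [5 0 3]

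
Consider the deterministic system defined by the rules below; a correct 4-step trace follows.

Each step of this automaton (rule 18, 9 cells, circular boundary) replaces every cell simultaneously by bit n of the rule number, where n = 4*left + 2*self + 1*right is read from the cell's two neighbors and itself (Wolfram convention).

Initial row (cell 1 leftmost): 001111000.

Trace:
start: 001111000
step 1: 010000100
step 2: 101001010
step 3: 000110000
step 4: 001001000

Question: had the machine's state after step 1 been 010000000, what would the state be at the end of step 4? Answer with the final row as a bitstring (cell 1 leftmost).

state after step 1 := 010000000
step 2: 101000000
step 3: 000100001
step 4: 101010010

101010010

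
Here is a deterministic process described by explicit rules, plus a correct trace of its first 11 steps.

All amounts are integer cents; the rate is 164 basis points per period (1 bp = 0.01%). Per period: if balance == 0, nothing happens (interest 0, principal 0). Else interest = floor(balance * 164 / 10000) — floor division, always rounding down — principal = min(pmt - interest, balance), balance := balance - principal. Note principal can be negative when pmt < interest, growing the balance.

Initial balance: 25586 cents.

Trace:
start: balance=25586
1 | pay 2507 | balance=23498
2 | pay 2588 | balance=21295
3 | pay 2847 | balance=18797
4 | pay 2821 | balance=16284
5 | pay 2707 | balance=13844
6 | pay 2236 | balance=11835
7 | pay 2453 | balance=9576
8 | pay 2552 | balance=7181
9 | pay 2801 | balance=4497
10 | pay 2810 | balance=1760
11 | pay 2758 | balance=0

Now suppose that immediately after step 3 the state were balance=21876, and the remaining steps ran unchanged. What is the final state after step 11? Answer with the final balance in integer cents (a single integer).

2536

state after step 3 := balance=21876
4 | pay 2821 | balance=19413
5 | pay 2707 | balance=17024
6 | pay 2236 | balance=15067
7 | pay 2453 | balance=12861
8 | pay 2552 | balance=10519
9 | pay 2801 | balance=7890
10 | pay 2810 | balance=5209
11 | pay 2758 | balance=2536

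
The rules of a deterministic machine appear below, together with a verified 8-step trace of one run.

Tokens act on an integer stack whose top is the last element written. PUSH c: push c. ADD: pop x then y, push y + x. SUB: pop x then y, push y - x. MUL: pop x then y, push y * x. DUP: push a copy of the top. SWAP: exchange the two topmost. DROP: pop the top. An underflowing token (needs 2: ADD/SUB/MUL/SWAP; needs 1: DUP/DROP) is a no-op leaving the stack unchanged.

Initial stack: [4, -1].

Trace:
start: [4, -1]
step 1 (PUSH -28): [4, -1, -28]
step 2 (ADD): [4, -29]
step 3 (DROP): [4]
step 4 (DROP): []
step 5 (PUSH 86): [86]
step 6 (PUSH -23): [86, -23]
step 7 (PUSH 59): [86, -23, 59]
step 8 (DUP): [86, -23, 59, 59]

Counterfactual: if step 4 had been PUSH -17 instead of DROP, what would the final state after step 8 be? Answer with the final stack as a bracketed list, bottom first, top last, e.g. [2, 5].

[4, -17, 86, -23, 59, 59]

(re-executing from step 4 with the substitution; state before step 4: [4])
step 4 (PUSH -17): [4, -17]
step 5 (PUSH 86): [4, -17, 86]
step 6 (PUSH -23): [4, -17, 86, -23]
step 7 (PUSH 59): [4, -17, 86, -23, 59]
step 8 (DUP): [4, -17, 86, -23, 59, 59]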